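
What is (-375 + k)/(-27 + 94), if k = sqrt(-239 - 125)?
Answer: -375/67 + 2*I*sqrt(91)/67 ≈ -5.597 + 0.28476*I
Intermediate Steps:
k = 2*I*sqrt(91) (k = sqrt(-364) = 2*I*sqrt(91) ≈ 19.079*I)
(-375 + k)/(-27 + 94) = (-375 + 2*I*sqrt(91))/(-27 + 94) = (-375 + 2*I*sqrt(91))/67 = (-375 + 2*I*sqrt(91))*(1/67) = -375/67 + 2*I*sqrt(91)/67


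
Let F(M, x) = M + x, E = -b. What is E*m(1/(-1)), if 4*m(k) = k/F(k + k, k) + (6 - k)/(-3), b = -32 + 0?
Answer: -16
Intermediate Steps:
b = -32
E = 32 (E = -1*(-32) = 32)
m(k) = -5/12 + k/12 (m(k) = (k/((k + k) + k) + (6 - k)/(-3))/4 = (k/(2*k + k) + (6 - k)*(-⅓))/4 = (k/((3*k)) + (-2 + k/3))/4 = (k*(1/(3*k)) + (-2 + k/3))/4 = (⅓ + (-2 + k/3))/4 = (-5/3 + k/3)/4 = -5/12 + k/12)
E*m(1/(-1)) = 32*(-5/12 + (1/12)/(-1)) = 32*(-5/12 + (1/12)*(-1)) = 32*(-5/12 - 1/12) = 32*(-½) = -16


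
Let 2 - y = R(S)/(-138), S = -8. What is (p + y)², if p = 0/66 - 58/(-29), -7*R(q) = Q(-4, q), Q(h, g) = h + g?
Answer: 417316/25921 ≈ 16.100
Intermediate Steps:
Q(h, g) = g + h
R(q) = 4/7 - q/7 (R(q) = -(q - 4)/7 = -(-4 + q)/7 = 4/7 - q/7)
p = 2 (p = 0*(1/66) - 58*(-1/29) = 0 + 2 = 2)
y = 324/161 (y = 2 - (4/7 - ⅐*(-8))/(-138) = 2 - (4/7 + 8/7)*(-1)/138 = 2 - 12*(-1)/(7*138) = 2 - 1*(-2/161) = 2 + 2/161 = 324/161 ≈ 2.0124)
(p + y)² = (2 + 324/161)² = (646/161)² = 417316/25921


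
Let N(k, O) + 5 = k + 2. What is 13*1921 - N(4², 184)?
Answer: 24960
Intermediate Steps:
N(k, O) = -3 + k (N(k, O) = -5 + (k + 2) = -5 + (2 + k) = -3 + k)
13*1921 - N(4², 184) = 13*1921 - (-3 + 4²) = 24973 - (-3 + 16) = 24973 - 1*13 = 24973 - 13 = 24960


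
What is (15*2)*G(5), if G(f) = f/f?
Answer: 30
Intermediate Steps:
G(f) = 1
(15*2)*G(5) = (15*2)*1 = 30*1 = 30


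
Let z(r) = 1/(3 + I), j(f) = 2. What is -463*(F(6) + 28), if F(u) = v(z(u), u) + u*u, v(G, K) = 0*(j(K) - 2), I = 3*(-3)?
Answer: -29632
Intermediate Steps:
I = -9
z(r) = -⅙ (z(r) = 1/(3 - 9) = 1/(-6) = -⅙)
v(G, K) = 0 (v(G, K) = 0*(2 - 2) = 0*0 = 0)
F(u) = u² (F(u) = 0 + u*u = 0 + u² = u²)
-463*(F(6) + 28) = -463*(6² + 28) = -463*(36 + 28) = -463*64 = -29632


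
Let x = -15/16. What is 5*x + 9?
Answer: 69/16 ≈ 4.3125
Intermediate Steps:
x = -15/16 (x = -15*1/16 = -15/16 ≈ -0.93750)
5*x + 9 = 5*(-15/16) + 9 = -75/16 + 9 = 69/16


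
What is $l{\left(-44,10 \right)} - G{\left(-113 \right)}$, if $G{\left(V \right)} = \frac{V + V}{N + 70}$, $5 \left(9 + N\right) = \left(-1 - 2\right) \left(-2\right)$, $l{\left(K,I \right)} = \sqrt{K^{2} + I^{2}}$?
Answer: $\frac{1130}{311} + 2 \sqrt{509} \approx 48.755$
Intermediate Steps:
$l{\left(K,I \right)} = \sqrt{I^{2} + K^{2}}$
$N = - \frac{39}{5}$ ($N = -9 + \frac{\left(-1 - 2\right) \left(-2\right)}{5} = -9 + \frac{\left(-3\right) \left(-2\right)}{5} = -9 + \frac{1}{5} \cdot 6 = -9 + \frac{6}{5} = - \frac{39}{5} \approx -7.8$)
$G{\left(V \right)} = \frac{10 V}{311}$ ($G{\left(V \right)} = \frac{V + V}{- \frac{39}{5} + 70} = \frac{2 V}{\frac{311}{5}} = 2 V \frac{5}{311} = \frac{10 V}{311}$)
$l{\left(-44,10 \right)} - G{\left(-113 \right)} = \sqrt{10^{2} + \left(-44\right)^{2}} - \frac{10}{311} \left(-113\right) = \sqrt{100 + 1936} - - \frac{1130}{311} = \sqrt{2036} + \frac{1130}{311} = 2 \sqrt{509} + \frac{1130}{311} = \frac{1130}{311} + 2 \sqrt{509}$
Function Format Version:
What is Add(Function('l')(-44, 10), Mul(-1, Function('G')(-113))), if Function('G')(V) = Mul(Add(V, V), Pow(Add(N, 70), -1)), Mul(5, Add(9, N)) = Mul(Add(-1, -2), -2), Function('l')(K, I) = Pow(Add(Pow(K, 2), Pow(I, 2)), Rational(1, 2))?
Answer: Add(Rational(1130, 311), Mul(2, Pow(509, Rational(1, 2)))) ≈ 48.755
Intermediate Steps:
Function('l')(K, I) = Pow(Add(Pow(I, 2), Pow(K, 2)), Rational(1, 2))
N = Rational(-39, 5) (N = Add(-9, Mul(Rational(1, 5), Mul(Add(-1, -2), -2))) = Add(-9, Mul(Rational(1, 5), Mul(-3, -2))) = Add(-9, Mul(Rational(1, 5), 6)) = Add(-9, Rational(6, 5)) = Rational(-39, 5) ≈ -7.8000)
Function('G')(V) = Mul(Rational(10, 311), V) (Function('G')(V) = Mul(Add(V, V), Pow(Add(Rational(-39, 5), 70), -1)) = Mul(Mul(2, V), Pow(Rational(311, 5), -1)) = Mul(Mul(2, V), Rational(5, 311)) = Mul(Rational(10, 311), V))
Add(Function('l')(-44, 10), Mul(-1, Function('G')(-113))) = Add(Pow(Add(Pow(10, 2), Pow(-44, 2)), Rational(1, 2)), Mul(-1, Mul(Rational(10, 311), -113))) = Add(Pow(Add(100, 1936), Rational(1, 2)), Mul(-1, Rational(-1130, 311))) = Add(Pow(2036, Rational(1, 2)), Rational(1130, 311)) = Add(Mul(2, Pow(509, Rational(1, 2))), Rational(1130, 311)) = Add(Rational(1130, 311), Mul(2, Pow(509, Rational(1, 2))))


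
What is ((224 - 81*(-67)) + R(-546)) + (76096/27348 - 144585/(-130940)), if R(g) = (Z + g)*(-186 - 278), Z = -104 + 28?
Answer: 52686991835245/179047356 ≈ 2.9426e+5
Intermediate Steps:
Z = -76
R(g) = 35264 - 464*g (R(g) = (-76 + g)*(-186 - 278) = (-76 + g)*(-464) = 35264 - 464*g)
((224 - 81*(-67)) + R(-546)) + (76096/27348 - 144585/(-130940)) = ((224 - 81*(-67)) + (35264 - 464*(-546))) + (76096/27348 - 144585/(-130940)) = ((224 + 5427) + (35264 + 253344)) + (76096*(1/27348) - 144585*(-1/130940)) = (5651 + 288608) + (19024/6837 + 28917/26188) = 294259 + 695906041/179047356 = 52686991835245/179047356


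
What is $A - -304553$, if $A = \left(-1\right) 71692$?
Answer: $232861$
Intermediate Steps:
$A = -71692$
$A - -304553 = -71692 - -304553 = -71692 + 304553 = 232861$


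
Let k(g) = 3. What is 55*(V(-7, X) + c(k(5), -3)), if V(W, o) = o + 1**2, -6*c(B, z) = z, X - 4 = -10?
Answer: -495/2 ≈ -247.50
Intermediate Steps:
X = -6 (X = 4 - 10 = -6)
c(B, z) = -z/6
V(W, o) = 1 + o (V(W, o) = o + 1 = 1 + o)
55*(V(-7, X) + c(k(5), -3)) = 55*((1 - 6) - 1/6*(-3)) = 55*(-5 + 1/2) = 55*(-9/2) = -495/2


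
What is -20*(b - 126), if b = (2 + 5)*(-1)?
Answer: 2660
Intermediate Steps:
b = -7 (b = 7*(-1) = -7)
-20*(b - 126) = -20*(-7 - 126) = -20*(-133) = 2660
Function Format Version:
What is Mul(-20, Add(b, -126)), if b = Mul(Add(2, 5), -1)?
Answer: 2660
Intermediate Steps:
b = -7 (b = Mul(7, -1) = -7)
Mul(-20, Add(b, -126)) = Mul(-20, Add(-7, -126)) = Mul(-20, -133) = 2660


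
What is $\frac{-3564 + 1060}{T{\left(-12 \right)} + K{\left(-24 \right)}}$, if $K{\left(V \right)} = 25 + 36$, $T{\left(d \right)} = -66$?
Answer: $\frac{2504}{5} \approx 500.8$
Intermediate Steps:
$K{\left(V \right)} = 61$
$\frac{-3564 + 1060}{T{\left(-12 \right)} + K{\left(-24 \right)}} = \frac{-3564 + 1060}{-66 + 61} = - \frac{2504}{-5} = \left(-2504\right) \left(- \frac{1}{5}\right) = \frac{2504}{5}$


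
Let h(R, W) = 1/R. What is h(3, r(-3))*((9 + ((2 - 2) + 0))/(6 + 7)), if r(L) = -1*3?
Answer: 3/13 ≈ 0.23077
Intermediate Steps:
r(L) = -3
h(3, r(-3))*((9 + ((2 - 2) + 0))/(6 + 7)) = ((9 + ((2 - 2) + 0))/(6 + 7))/3 = ((9 + (0 + 0))/13)/3 = ((9 + 0)*(1/13))/3 = (9*(1/13))/3 = (1/3)*(9/13) = 3/13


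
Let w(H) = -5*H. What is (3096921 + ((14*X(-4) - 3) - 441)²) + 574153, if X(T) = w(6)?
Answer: 4417570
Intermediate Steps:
X(T) = -30 (X(T) = -5*6 = -30)
(3096921 + ((14*X(-4) - 3) - 441)²) + 574153 = (3096921 + ((14*(-30) - 3) - 441)²) + 574153 = (3096921 + ((-420 - 3) - 441)²) + 574153 = (3096921 + (-423 - 441)²) + 574153 = (3096921 + (-864)²) + 574153 = (3096921 + 746496) + 574153 = 3843417 + 574153 = 4417570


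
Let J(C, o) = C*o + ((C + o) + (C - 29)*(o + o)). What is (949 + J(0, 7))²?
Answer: 302500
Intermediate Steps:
J(C, o) = C + o + C*o + 2*o*(-29 + C) (J(C, o) = C*o + ((C + o) + (-29 + C)*(2*o)) = C*o + ((C + o) + 2*o*(-29 + C)) = C*o + (C + o + 2*o*(-29 + C)) = C + o + C*o + 2*o*(-29 + C))
(949 + J(0, 7))² = (949 + (0 - 57*7 + 3*0*7))² = (949 + (0 - 399 + 0))² = (949 - 399)² = 550² = 302500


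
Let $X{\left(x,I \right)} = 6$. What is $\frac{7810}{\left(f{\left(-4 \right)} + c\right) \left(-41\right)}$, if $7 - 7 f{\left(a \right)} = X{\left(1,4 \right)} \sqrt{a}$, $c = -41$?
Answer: $\frac{956725}{201269} - \frac{82005 i}{402538} \approx 4.7535 - 0.20372 i$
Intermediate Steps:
$f{\left(a \right)} = 1 - \frac{6 \sqrt{a}}{7}$
$\frac{7810}{\left(f{\left(-4 \right)} + c\right) \left(-41\right)} = \frac{7810}{\left(\left(1 - \frac{6 \sqrt{-4}}{7}\right) - 41\right) \left(-41\right)} = \frac{7810}{\left(\left(1 - \frac{6 \cdot 2 i}{7}\right) - 41\right) \left(-41\right)} = \frac{7810}{\left(\left(1 - \frac{12 i}{7}\right) - 41\right) \left(-41\right)} = \frac{7810}{\left(-40 - \frac{12 i}{7}\right) \left(-41\right)} = \frac{7810}{1640 + \frac{492 i}{7}} = 7810 \frac{49 \left(1640 - \frac{492 i}{7}\right)}{132032464} = \frac{191345 \left(1640 - \frac{492 i}{7}\right)}{66016232}$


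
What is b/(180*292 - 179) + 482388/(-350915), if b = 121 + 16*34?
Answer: -3576372479/2625896945 ≈ -1.3620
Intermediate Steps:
b = 665 (b = 121 + 544 = 665)
b/(180*292 - 179) + 482388/(-350915) = 665/(180*292 - 179) + 482388/(-350915) = 665/(52560 - 179) + 482388*(-1/350915) = 665/52381 - 482388/350915 = 665*(1/52381) - 482388/350915 = 95/7483 - 482388/350915 = -3576372479/2625896945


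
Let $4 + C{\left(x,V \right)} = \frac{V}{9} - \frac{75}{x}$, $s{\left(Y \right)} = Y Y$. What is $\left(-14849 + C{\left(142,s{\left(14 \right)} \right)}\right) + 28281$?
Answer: $\frac{17188141}{1278} \approx 13449.0$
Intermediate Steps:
$s{\left(Y \right)} = Y^{2}$
$C{\left(x,V \right)} = -4 - \frac{75}{x} + \frac{V}{9}$ ($C{\left(x,V \right)} = -4 + \left(\frac{V}{9} - \frac{75}{x}\right) = -4 + \left(- \frac{75}{x} + \frac{V}{9}\right) = -4 - \frac{75}{x} + \frac{V}{9}$)
$\left(-14849 + C{\left(142,s{\left(14 \right)} \right)}\right) + 28281 = \left(-14849 - \left(4 - \frac{196}{9} + \frac{75}{142}\right)\right) + 28281 = \left(-14849 - - \frac{22045}{1278}\right) + 28281 = \left(-14849 + \frac{22045}{1278}\right) + 28281 = - \frac{18954977}{1278} + 28281 = \frac{17188141}{1278}$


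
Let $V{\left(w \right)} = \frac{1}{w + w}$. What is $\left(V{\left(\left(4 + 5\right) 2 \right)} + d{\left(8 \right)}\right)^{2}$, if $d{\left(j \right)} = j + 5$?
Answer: $\frac{219961}{1296} \approx 169.72$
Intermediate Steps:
$V{\left(w \right)} = \frac{1}{2 w}$
$d{\left(j \right)} = 5 + j$
$\left(V{\left(\left(4 + 5\right) 2 \right)} + d{\left(8 \right)}\right)^{2} = \left(\frac{1}{2 \left(4 + 5\right) 2} + \left(5 + 8\right)\right)^{2} = \left(\frac{1}{2 \cdot 9 \cdot 2} + 13\right)^{2} = \left(\frac{1}{2 \cdot 18} + 13\right)^{2} = \left(\frac{1}{2} \cdot \frac{1}{18} + 13\right)^{2} = \left(\frac{1}{36} + 13\right)^{2} = \left(\frac{469}{36}\right)^{2} = \frac{219961}{1296}$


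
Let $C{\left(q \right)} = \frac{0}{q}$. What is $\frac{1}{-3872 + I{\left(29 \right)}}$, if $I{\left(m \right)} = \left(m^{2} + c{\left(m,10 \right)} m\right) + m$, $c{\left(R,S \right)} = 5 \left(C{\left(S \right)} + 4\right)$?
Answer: $- \frac{1}{2422} \approx -0.00041288$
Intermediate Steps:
$C{\left(q \right)} = 0$
$c{\left(R,S \right)} = 20$ ($c{\left(R,S \right)} = 5 \left(0 + 4\right) = 5 \cdot 4 = 20$)
$I{\left(m \right)} = m^{2} + 21 m$ ($I{\left(m \right)} = \left(m^{2} + 20 m\right) + m = m^{2} + 21 m$)
$\frac{1}{-3872 + I{\left(29 \right)}} = \frac{1}{-3872 + 29 \left(21 + 29\right)} = \frac{1}{-3872 + 29 \cdot 50} = \frac{1}{-3872 + 1450} = \frac{1}{-2422} = - \frac{1}{2422}$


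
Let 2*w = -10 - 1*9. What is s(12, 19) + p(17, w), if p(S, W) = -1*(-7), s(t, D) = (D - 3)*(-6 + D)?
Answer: 215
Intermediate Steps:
w = -19/2 (w = (-10 - 1*9)/2 = (-10 - 9)/2 = (1/2)*(-19) = -19/2 ≈ -9.5000)
s(t, D) = (-6 + D)*(-3 + D) (s(t, D) = (-3 + D)*(-6 + D) = (-6 + D)*(-3 + D))
p(S, W) = 7
s(12, 19) + p(17, w) = (18 + 19**2 - 9*19) + 7 = (18 + 361 - 171) + 7 = 208 + 7 = 215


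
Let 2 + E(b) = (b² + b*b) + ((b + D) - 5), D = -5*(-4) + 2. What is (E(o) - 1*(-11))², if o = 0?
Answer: 676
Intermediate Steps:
D = 22 (D = 20 + 2 = 22)
E(b) = 15 + b + 2*b² (E(b) = -2 + ((b² + b*b) + ((b + 22) - 5)) = -2 + ((b² + b²) + ((22 + b) - 5)) = -2 + (2*b² + (17 + b)) = -2 + (17 + b + 2*b²) = 15 + b + 2*b²)
(E(o) - 1*(-11))² = ((15 + 0 + 2*0²) - 1*(-11))² = ((15 + 0 + 2*0) + 11)² = ((15 + 0 + 0) + 11)² = (15 + 11)² = 26² = 676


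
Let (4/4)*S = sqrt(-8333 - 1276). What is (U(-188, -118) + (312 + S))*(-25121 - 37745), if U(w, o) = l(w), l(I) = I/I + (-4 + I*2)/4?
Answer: -13704788 - 62866*I*sqrt(9609) ≈ -1.3705e+7 - 6.1625e+6*I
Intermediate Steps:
l(I) = I/2 (l(I) = 1 + (-4 + 2*I)*(1/4) = 1 + (-1 + I/2) = I/2)
U(w, o) = w/2
S = I*sqrt(9609) (S = sqrt(-8333 - 1276) = sqrt(-9609) = I*sqrt(9609) ≈ 98.026*I)
(U(-188, -118) + (312 + S))*(-25121 - 37745) = ((1/2)*(-188) + (312 + I*sqrt(9609)))*(-25121 - 37745) = (-94 + (312 + I*sqrt(9609)))*(-62866) = (218 + I*sqrt(9609))*(-62866) = -13704788 - 62866*I*sqrt(9609)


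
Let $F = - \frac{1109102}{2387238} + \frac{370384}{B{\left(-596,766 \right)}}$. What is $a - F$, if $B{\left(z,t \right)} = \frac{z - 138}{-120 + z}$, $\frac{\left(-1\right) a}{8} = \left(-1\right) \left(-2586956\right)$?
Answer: $- \frac{9224168410342055}{438058173} \approx -2.1057 \cdot 10^{7}$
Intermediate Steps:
$a = -20695648$ ($a = - 8 \left(\left(-1\right) \left(-2586956\right)\right) = \left(-8\right) 2586956 = -20695648$)
$B{\left(z,t \right)} = \frac{-138 + z}{-120 + z}$
$F = \frac{158270658410951}{438058173}$ ($F = - \frac{1109102}{2387238} + \frac{370384}{\frac{1}{-120 - 596} \left(-138 - 596\right)} = \left(-1109102\right) \frac{1}{2387238} + \frac{370384}{\frac{1}{-716} \left(-734\right)} = - \frac{554551}{1193619} + \frac{370384}{\left(- \frac{1}{716}\right) \left(-734\right)} = - \frac{554551}{1193619} + \frac{370384}{\frac{367}{358}} = - \frac{554551}{1193619} + 370384 \cdot \frac{358}{367} = - \frac{554551}{1193619} + \frac{132597472}{367} = \frac{158270658410951}{438058173} \approx 3.613 \cdot 10^{5}$)
$a - F = -20695648 - \frac{158270658410951}{438058173} = - \frac{9224168410342055}{438058173}$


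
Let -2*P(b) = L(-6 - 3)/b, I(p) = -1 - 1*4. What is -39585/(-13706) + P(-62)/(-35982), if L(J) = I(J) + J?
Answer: 6307831363/2184035436 ≈ 2.8882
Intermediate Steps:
I(p) = -5 (I(p) = -1 - 4 = -5)
L(J) = -5 + J
P(b) = 7/b (P(b) = -(-5 + (-6 - 3))/(2*b) = -(-5 - 9)/(2*b) = -(-7)/b = 7/b)
-39585/(-13706) + P(-62)/(-35982) = -39585/(-13706) + (7/(-62))/(-35982) = -39585*(-1/13706) + (7*(-1/62))*(-1/35982) = 5655/1958 - 7/62*(-1/35982) = 5655/1958 + 7/2230884 = 6307831363/2184035436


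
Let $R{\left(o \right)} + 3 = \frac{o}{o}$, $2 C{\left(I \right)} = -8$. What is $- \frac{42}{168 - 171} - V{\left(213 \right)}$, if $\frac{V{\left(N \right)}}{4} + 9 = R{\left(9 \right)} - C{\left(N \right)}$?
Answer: $42$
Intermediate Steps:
$C{\left(I \right)} = -4$ ($C{\left(I \right)} = \frac{1}{2} \left(-8\right) = -4$)
$R{\left(o \right)} = -2$ ($R{\left(o \right)} = -3 + \frac{o}{o} = -3 + 1 = -2$)
$V{\left(N \right)} = -28$ ($V{\left(N \right)} = -36 + 4 \left(-2 - -4\right) = -36 + 4 \left(-2 + 4\right) = -36 + 4 \cdot 2 = -36 + 8 = -28$)
$- \frac{42}{168 - 171} - V{\left(213 \right)} = - \frac{42}{168 - 171} - -28 = - \frac{42}{-3} + 28 = \left(-42\right) \left(- \frac{1}{3}\right) + 28 = 14 + 28 = 42$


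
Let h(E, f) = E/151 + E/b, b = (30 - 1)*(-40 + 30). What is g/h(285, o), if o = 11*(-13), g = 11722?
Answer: 102661276/7923 ≈ 12957.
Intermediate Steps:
o = -143
b = -290 (b = 29*(-10) = -290)
h(E, f) = 139*E/43790 (h(E, f) = E/151 + E/(-290) = E*(1/151) + E*(-1/290) = E/151 - E/290 = 139*E/43790)
g/h(285, o) = 11722/(((139/43790)*285)) = 11722/(7923/8758) = 11722*(8758/7923) = 102661276/7923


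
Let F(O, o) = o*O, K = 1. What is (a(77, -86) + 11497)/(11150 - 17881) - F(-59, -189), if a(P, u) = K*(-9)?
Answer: -75068869/6731 ≈ -11153.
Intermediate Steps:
F(O, o) = O*o
a(P, u) = -9 (a(P, u) = 1*(-9) = -9)
(a(77, -86) + 11497)/(11150 - 17881) - F(-59, -189) = (-9 + 11497)/(11150 - 17881) - (-59)*(-189) = 11488/(-6731) - 1*11151 = 11488*(-1/6731) - 11151 = -11488/6731 - 11151 = -75068869/6731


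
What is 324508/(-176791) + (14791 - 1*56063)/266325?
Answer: -1398822556/702744225 ≈ -1.9905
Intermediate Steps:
324508/(-176791) + (14791 - 1*56063)/266325 = 324508*(-1/176791) + (14791 - 56063)*(1/266325) = -324508/176791 - 41272*1/266325 = -324508/176791 - 616/3975 = -1398822556/702744225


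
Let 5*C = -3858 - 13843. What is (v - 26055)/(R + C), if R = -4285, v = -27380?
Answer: 267175/39126 ≈ 6.8286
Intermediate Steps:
C = -17701/5 (C = (-3858 - 13843)/5 = (⅕)*(-17701) = -17701/5 ≈ -3540.2)
(v - 26055)/(R + C) = (-27380 - 26055)/(-4285 - 17701/5) = -53435/(-39126/5) = -53435*(-5/39126) = 267175/39126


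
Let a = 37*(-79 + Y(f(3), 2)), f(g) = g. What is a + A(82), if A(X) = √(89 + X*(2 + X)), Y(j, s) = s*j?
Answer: -2701 + √6977 ≈ -2617.5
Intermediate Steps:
Y(j, s) = j*s
a = -2701 (a = 37*(-79 + 3*2) = 37*(-79 + 6) = 37*(-73) = -2701)
a + A(82) = -2701 + √(89 + 82² + 2*82) = -2701 + √(89 + 6724 + 164) = -2701 + √6977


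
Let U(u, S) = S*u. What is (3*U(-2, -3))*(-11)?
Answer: -198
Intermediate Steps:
(3*U(-2, -3))*(-11) = (3*(-3*(-2)))*(-11) = (3*6)*(-11) = 18*(-11) = -198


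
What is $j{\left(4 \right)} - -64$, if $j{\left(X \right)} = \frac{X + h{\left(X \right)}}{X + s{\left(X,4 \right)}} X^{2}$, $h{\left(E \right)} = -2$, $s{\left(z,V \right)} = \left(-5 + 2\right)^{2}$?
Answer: $\frac{864}{13} \approx 66.462$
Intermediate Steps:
$s{\left(z,V \right)} = 9$ ($s{\left(z,V \right)} = \left(-3\right)^{2} = 9$)
$j{\left(X \right)} = \frac{X^{2} \left(-2 + X\right)}{9 + X}$ ($j{\left(X \right)} = \frac{X - 2}{X + 9} X^{2} = \frac{-2 + X}{9 + X} X^{2} = \frac{X^{2} \left(-2 + X\right)}{9 + X}$)
$j{\left(4 \right)} - -64 = \frac{4^{2} \left(-2 + 4\right)}{9 + 4} - -64 = 16 \cdot \frac{1}{13} \cdot 2 + 64 = \frac{32}{13} + 64 = \frac{864}{13}$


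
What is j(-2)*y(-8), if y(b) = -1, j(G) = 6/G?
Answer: 3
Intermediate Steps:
j(-2)*y(-8) = (6/(-2))*(-1) = (6*(-½))*(-1) = -3*(-1) = 3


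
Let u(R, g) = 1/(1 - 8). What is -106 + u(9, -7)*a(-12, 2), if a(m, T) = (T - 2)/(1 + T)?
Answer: -106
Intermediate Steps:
u(R, g) = -⅐ (u(R, g) = 1/(-7) = -⅐)
a(m, T) = (-2 + T)/(1 + T)
-106 + u(9, -7)*a(-12, 2) = -106 - (-2 + 2)/(7*(1 + 2)) = -106 - 0/(7*3) = -106 - 0/21 = -106 - ⅐*0 = -106 + 0 = -106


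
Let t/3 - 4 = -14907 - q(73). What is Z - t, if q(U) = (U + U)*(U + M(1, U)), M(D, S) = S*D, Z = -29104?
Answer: 79553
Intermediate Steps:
M(D, S) = D*S
q(U) = 4*U² (q(U) = (U + U)*(U + 1*U) = (2*U)*(U + U) = (2*U)*(2*U) = 4*U²)
t = -108657 (t = 12 + 3*(-14907 - 4*73²) = 12 + 3*(-14907 - 4*5329) = 12 + 3*(-14907 - 1*21316) = 12 + 3*(-14907 - 21316) = 12 + 3*(-36223) = 12 - 108669 = -108657)
Z - t = -29104 - 1*(-108657) = -29104 + 108657 = 79553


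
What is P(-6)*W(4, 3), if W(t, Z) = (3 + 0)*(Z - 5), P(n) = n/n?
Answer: -6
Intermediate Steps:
P(n) = 1
W(t, Z) = -15 + 3*Z (W(t, Z) = 3*(-5 + Z) = -15 + 3*Z)
P(-6)*W(4, 3) = 1*(-15 + 3*3) = 1*(-15 + 9) = 1*(-6) = -6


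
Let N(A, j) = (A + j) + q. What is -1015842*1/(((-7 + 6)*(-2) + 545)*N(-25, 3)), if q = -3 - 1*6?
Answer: 1015842/16957 ≈ 59.907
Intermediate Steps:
q = -9 (q = -3 - 6 = -9)
N(A, j) = -9 + A + j (N(A, j) = (A + j) - 9 = -9 + A + j)
-1015842*1/(((-7 + 6)*(-2) + 545)*N(-25, 3)) = -1015842*1/(((-7 + 6)*(-2) + 545)*(-9 - 25 + 3)) = -1015842*(-1/(31*(-1*(-2) + 545))) = -1015842*(-1/(31*(2 + 545))) = -1015842/(547*(-31)) = -1015842/(-16957) = -1015842*(-1/16957) = 1015842/16957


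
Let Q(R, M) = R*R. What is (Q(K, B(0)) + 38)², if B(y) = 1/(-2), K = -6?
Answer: 5476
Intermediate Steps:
B(y) = -½
Q(R, M) = R²
(Q(K, B(0)) + 38)² = ((-6)² + 38)² = (36 + 38)² = 74² = 5476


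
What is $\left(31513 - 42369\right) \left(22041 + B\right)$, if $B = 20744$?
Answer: $-464473960$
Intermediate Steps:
$\left(31513 - 42369\right) \left(22041 + B\right) = \left(31513 - 42369\right) \left(22041 + 20744\right) = \left(-10856\right) 42785 = -464473960$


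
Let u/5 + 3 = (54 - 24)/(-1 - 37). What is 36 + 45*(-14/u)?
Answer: 277/4 ≈ 69.250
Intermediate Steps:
u = -360/19 (u = -15 + 5*((54 - 24)/(-1 - 37)) = -15 + 5*(30/(-38)) = -15 + 5*(30*(-1/38)) = -15 + 5*(-15/19) = -15 - 75/19 = -360/19 ≈ -18.947)
36 + 45*(-14/u) = 36 + 45*(-14/(-360/19)) = 36 + 45*(-14*(-19/360)) = 36 + 45*(133/180) = 36 + 133/4 = 277/4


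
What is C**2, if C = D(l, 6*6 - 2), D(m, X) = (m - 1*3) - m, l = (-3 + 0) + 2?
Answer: 9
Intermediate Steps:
l = -1 (l = -3 + 2 = -1)
D(m, X) = -3 (D(m, X) = (m - 3) - m = (-3 + m) - m = -3)
C = -3
C**2 = (-3)**2 = 9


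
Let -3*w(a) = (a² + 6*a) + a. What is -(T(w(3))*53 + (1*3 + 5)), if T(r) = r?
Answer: 522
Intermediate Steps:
w(a) = -7*a/3 - a²/3 (w(a) = -((a² + 6*a) + a)/3 = -(a² + 7*a)/3 = -7*a/3 - a²/3)
-(T(w(3))*53 + (1*3 + 5)) = -(-⅓*3*(7 + 3)*53 + (1*3 + 5)) = -(-⅓*3*10*53 + (3 + 5)) = -(-10*53 + 8) = -(-530 + 8) = -1*(-522) = 522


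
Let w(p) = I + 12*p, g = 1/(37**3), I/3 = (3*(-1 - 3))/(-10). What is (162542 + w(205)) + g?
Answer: 41790143289/253265 ≈ 1.6501e+5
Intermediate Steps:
I = 18/5 (I = 3*((3*(-1 - 3))/(-10)) = 3*((3*(-4))*(-1/10)) = 3*(-12*(-1/10)) = 3*(6/5) = 18/5 ≈ 3.6000)
g = 1/50653 ≈ 1.9742e-5
w(p) = 18/5 + 12*p
(162542 + w(205)) + g = (162542 + (18/5 + 12*205)) + 1/50653 = (162542 + (18/5 + 2460)) + 1/50653 = (162542 + 12318/5) + 1/50653 = 825028/5 + 1/50653 = 41790143289/253265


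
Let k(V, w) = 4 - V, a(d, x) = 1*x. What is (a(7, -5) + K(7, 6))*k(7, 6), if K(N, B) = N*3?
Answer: -48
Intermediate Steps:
K(N, B) = 3*N
a(d, x) = x
(a(7, -5) + K(7, 6))*k(7, 6) = (-5 + 3*7)*(4 - 1*7) = (-5 + 21)*(4 - 7) = 16*(-3) = -48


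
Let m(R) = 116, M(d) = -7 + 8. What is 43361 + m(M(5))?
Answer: 43477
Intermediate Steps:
M(d) = 1
43361 + m(M(5)) = 43361 + 116 = 43477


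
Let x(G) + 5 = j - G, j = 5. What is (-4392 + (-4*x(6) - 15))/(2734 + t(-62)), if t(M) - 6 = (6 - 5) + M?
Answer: -1461/893 ≈ -1.6361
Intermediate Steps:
t(M) = 7 + M (t(M) = 6 + ((6 - 5) + M) = 6 + (1 + M) = 7 + M)
x(G) = -G (x(G) = -5 + (5 - G) = -G)
(-4392 + (-4*x(6) - 15))/(2734 + t(-62)) = (-4392 + (-(-4)*6 - 15))/(2734 + (7 - 62)) = (-4392 + (-4*(-6) - 15))/(2734 - 55) = (-4392 + (24 - 15))/2679 = (-4392 + 9)*(1/2679) = -4383*1/2679 = -1461/893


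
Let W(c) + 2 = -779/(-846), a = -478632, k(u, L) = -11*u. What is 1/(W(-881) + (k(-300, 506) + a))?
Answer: -846/402131785 ≈ -2.1038e-6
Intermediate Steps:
W(c) = -913/846 (W(c) = -2 - 779/(-846) = -2 - 779*(-1/846) = -2 + 779/846 = -913/846)
1/(W(-881) + (k(-300, 506) + a)) = 1/(-913/846 + (-11*(-300) - 478632)) = 1/(-913/846 + (3300 - 478632)) = 1/(-913/846 - 475332) = 1/(-402131785/846) = -846/402131785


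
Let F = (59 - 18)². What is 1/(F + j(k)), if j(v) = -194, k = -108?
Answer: 1/1487 ≈ 0.00067249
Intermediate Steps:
F = 1681 (F = 41² = 1681)
1/(F + j(k)) = 1/(1681 - 194) = 1/1487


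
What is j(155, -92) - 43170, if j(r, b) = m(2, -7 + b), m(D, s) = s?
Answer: -43269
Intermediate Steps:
j(r, b) = -7 + b
j(155, -92) - 43170 = (-7 - 92) - 43170 = -99 - 43170 = -43269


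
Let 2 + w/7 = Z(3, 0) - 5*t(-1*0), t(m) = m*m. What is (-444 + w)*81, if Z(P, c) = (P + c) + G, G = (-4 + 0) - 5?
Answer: -40500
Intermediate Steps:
t(m) = m²
G = -9 (G = -4 - 5 = -9)
Z(P, c) = -9 + P + c (Z(P, c) = (P + c) - 9 = -9 + P + c)
w = -56 (w = -14 + 7*((-9 + 3 + 0) - 5*(-1*0)²) = -14 + 7*(-6 - 5*0²) = -14 + 7*(-6 - 5*0) = -14 + 7*(-6 + 0) = -14 + 7*(-6) = -14 - 42 = -56)
(-444 + w)*81 = (-444 - 56)*81 = -500*81 = -40500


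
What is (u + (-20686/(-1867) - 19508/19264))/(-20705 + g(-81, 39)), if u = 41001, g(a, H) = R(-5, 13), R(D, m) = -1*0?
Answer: -368749861889/186168427760 ≈ -1.9807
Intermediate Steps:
R(D, m) = 0
g(a, H) = 0
(u + (-20686/(-1867) - 19508/19264))/(-20705 + g(-81, 39)) = (41001 + (-20686/(-1867) - 19508/19264))/(-20705 + 0) = (41001 + (-20686*(-1/1867) - 19508*1/19264))/(-20705) = (41001 + (20686/1867 - 4877/4816))*(-1/20705) = (41001 + 90518417/8991472)*(-1/20705) = (368749861889/8991472)*(-1/20705) = -368749861889/186168427760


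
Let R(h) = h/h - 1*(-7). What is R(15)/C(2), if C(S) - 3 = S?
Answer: 8/5 ≈ 1.6000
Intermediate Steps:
C(S) = 3 + S
R(h) = 8 (R(h) = 1 + 7 = 8)
R(15)/C(2) = 8/(3 + 2) = 8/5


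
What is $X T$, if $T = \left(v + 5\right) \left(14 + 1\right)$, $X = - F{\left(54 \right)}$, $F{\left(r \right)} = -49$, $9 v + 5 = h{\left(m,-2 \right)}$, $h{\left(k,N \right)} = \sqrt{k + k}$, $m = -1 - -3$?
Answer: $3430$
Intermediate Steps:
$m = 2$ ($m = -1 + 3 = 2$)
$h{\left(k,N \right)} = \sqrt{2} \sqrt{k}$ ($h{\left(k,N \right)} = \sqrt{2 k} = \sqrt{2} \sqrt{k}$)
$v = - \frac{1}{3}$ ($v = - \frac{5}{9} + \frac{\sqrt{2} \sqrt{2}}{9} = - \frac{5}{9} + \frac{1}{9} \cdot 2 = - \frac{5}{9} + \frac{2}{9} = - \frac{1}{3} \approx -0.33333$)
$X = 49$ ($X = \left(-1\right) \left(-49\right) = 49$)
$T = 70$ ($T = \left(- \frac{1}{3} + 5\right) \left(14 + 1\right) = \frac{14}{3} \cdot 15 = 70$)
$X T = 49 \cdot 70 = 3430$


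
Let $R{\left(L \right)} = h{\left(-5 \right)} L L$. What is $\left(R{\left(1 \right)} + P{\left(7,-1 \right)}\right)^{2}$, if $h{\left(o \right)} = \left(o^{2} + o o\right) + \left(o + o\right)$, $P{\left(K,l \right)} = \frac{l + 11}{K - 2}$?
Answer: $1764$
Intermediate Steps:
$P{\left(K,l \right)} = \frac{11 + l}{-2 + K}$
$h{\left(o \right)} = 2 o + 2 o^{2}$ ($h{\left(o \right)} = \left(o^{2} + o^{2}\right) + 2 o = 2 o^{2} + 2 o = 2 o + 2 o^{2}$)
$R{\left(L \right)} = 40 L^{2}$ ($R{\left(L \right)} = 2 \left(-5\right) \left(1 - 5\right) L L = 2 \left(-5\right) \left(-4\right) L L = 40 L L = 40 L^{2}$)
$\left(R{\left(1 \right)} + P{\left(7,-1 \right)}\right)^{2} = \left(40 \cdot 1^{2} + \frac{11 - 1}{-2 + 7}\right)^{2} = \left(40 \cdot 1 + \frac{1}{5} \cdot 10\right)^{2} = \left(40 + \frac{1}{5} \cdot 10\right)^{2} = \left(40 + 2\right)^{2} = 42^{2} = 1764$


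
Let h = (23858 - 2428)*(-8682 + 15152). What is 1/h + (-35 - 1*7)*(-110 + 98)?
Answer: 69880658401/138652100 ≈ 504.00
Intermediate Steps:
h = 138652100 (h = 21430*6470 = 138652100)
1/h + (-35 - 1*7)*(-110 + 98) = 1/138652100 + (-35 - 1*7)*(-110 + 98) = 1/138652100 + (-35 - 7)*(-12) = 1/138652100 - 42*(-12) = 1/138652100 + 504 = 69880658401/138652100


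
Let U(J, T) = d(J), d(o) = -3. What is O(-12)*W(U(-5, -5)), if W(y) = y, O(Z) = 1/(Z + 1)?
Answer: 3/11 ≈ 0.27273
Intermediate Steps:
O(Z) = 1/(1 + Z)
U(J, T) = -3
O(-12)*W(U(-5, -5)) = -3/(1 - 12) = -3/(-11) = -1/11*(-3) = 3/11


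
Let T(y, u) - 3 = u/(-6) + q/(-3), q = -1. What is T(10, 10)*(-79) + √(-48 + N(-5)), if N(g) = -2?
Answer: -395/3 + 5*I*√2 ≈ -131.67 + 7.0711*I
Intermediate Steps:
T(y, u) = 10/3 - u/6 (T(y, u) = 3 + (u/(-6) - 1/(-3)) = 3 + (u*(-⅙) - 1*(-⅓)) = 3 + (-u/6 + ⅓) = 3 + (⅓ - u/6) = 10/3 - u/6)
T(10, 10)*(-79) + √(-48 + N(-5)) = (10/3 - ⅙*10)*(-79) + √(-48 - 2) = (10/3 - 5/3)*(-79) + √(-50) = (5/3)*(-79) + 5*I*√2 = -395/3 + 5*I*√2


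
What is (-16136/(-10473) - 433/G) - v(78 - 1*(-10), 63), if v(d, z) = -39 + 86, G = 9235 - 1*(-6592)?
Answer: -7539690374/165756171 ≈ -45.487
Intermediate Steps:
G = 15827 (G = 9235 + 6592 = 15827)
v(d, z) = 47
(-16136/(-10473) - 433/G) - v(78 - 1*(-10), 63) = (-16136/(-10473) - 433/15827) - 1*47 = (-16136*(-1/10473) - 433*1/15827) - 47 = (16136/10473 - 433/15827) - 47 = 250849663/165756171 - 47 = -7539690374/165756171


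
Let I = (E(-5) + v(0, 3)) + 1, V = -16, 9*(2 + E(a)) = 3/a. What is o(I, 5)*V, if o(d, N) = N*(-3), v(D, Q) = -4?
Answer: 240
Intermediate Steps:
E(a) = -2 + 1/(3*a) (E(a) = -2 + (3/a)/9 = -2 + 1/(3*a))
I = -76/15 (I = ((-2 + (1/3)/(-5)) - 4) + 1 = ((-2 + (1/3)*(-1/5)) - 4) + 1 = ((-2 - 1/15) - 4) + 1 = (-31/15 - 4) + 1 = -91/15 + 1 = -76/15 ≈ -5.0667)
o(d, N) = -3*N
o(I, 5)*V = -3*5*(-16) = -15*(-16) = 240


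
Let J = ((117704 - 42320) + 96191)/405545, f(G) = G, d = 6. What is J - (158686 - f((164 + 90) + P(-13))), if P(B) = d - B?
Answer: -12848685702/81109 ≈ -1.5841e+5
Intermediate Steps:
P(B) = 6 - B
J = 34315/81109 (J = (75384 + 96191)*(1/405545) = 171575*(1/405545) = 34315/81109 ≈ 0.42307)
J - (158686 - f((164 + 90) + P(-13))) = 34315/81109 - (158686 - ((164 + 90) + (6 - 1*(-13)))) = 34315/81109 - (158686 - (254 + (6 + 13))) = 34315/81109 - (158686 - (254 + 19)) = 34315/81109 - (158686 - 1*273) = 34315/81109 - (158686 - 273) = 34315/81109 - 1*158413 = 34315/81109 - 158413 = -12848685702/81109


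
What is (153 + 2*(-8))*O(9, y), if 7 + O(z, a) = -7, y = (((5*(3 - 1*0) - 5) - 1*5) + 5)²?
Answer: -1918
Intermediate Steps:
y = 100 (y = (((5*(3 + 0) - 5) - 5) + 5)² = (((5*3 - 5) - 5) + 5)² = (((15 - 5) - 5) + 5)² = ((10 - 5) + 5)² = (5 + 5)² = 10² = 100)
O(z, a) = -14 (O(z, a) = -7 - 7 = -14)
(153 + 2*(-8))*O(9, y) = (153 + 2*(-8))*(-14) = (153 - 16)*(-14) = 137*(-14) = -1918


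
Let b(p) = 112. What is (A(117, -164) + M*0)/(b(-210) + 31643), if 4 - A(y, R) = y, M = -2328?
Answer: -113/31755 ≈ -0.0035585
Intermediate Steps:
A(y, R) = 4 - y
(A(117, -164) + M*0)/(b(-210) + 31643) = ((4 - 1*117) - 2328*0)/(112 + 31643) = ((4 - 117) + 0)/31755 = (-113 + 0)*(1/31755) = -113*1/31755 = -113/31755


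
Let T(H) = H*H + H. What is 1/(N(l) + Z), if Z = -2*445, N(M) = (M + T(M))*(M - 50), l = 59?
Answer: 1/31501 ≈ 3.1745e-5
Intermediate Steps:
T(H) = H + H² (T(H) = H² + H = H + H²)
N(M) = (-50 + M)*(M + M*(1 + M)) (N(M) = (M + M*(1 + M))*(M - 50) = (M + M*(1 + M))*(-50 + M) = (-50 + M)*(M + M*(1 + M)))
Z = -890
1/(N(l) + Z) = 1/(59*(-100 + 59² - 48*59) - 890) = 1/(59*(-100 + 3481 - 2832) - 890) = 1/(59*549 - 890) = 1/(32391 - 890) = 1/31501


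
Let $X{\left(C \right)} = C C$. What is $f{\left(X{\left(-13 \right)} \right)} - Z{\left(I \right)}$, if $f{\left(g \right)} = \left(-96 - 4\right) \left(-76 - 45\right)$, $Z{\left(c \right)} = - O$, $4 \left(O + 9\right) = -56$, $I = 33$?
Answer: $12077$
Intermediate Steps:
$O = -23$ ($O = -9 + \frac{1}{4} \left(-56\right) = -9 - 14 = -23$)
$X{\left(C \right)} = C^{2}$
$Z{\left(c \right)} = 23$ ($Z{\left(c \right)} = \left(-1\right) \left(-23\right) = 23$)
$f{\left(g \right)} = 12100$ ($f{\left(g \right)} = \left(-100\right) \left(-121\right) = 12100$)
$f{\left(X{\left(-13 \right)} \right)} - Z{\left(I \right)} = 12100 - 23 = 12077$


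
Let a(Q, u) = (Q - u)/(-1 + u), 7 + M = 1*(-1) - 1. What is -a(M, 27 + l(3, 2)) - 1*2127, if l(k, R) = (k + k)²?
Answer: -65901/31 ≈ -2125.8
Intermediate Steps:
l(k, R) = 4*k² (l(k, R) = (2*k)² = 4*k²)
M = -9 (M = -7 + (1*(-1) - 1) = -7 + (-1 - 1) = -7 - 2 = -9)
a(Q, u) = (Q - u)/(-1 + u)
-a(M, 27 + l(3, 2)) - 1*2127 = -(-9 - (27 + 4*3²))/(-1 + (27 + 4*3²)) - 1*2127 = -(-9 - (27 + 4*9))/(-1 + (27 + 4*9)) - 2127 = -(-9 - (27 + 36))/(-1 + (27 + 36)) - 2127 = -(-9 - 1*63)/(-1 + 63) - 2127 = -(-9 - 63)/62 - 2127 = -(-72)/62 - 2127 = -1*(-36/31) - 2127 = 36/31 - 2127 = -65901/31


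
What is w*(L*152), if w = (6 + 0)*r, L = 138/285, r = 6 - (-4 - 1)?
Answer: 24288/5 ≈ 4857.6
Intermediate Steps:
r = 11 (r = 6 - 1*(-5) = 6 + 5 = 11)
L = 46/95 (L = 138*(1/285) = 46/95 ≈ 0.48421)
w = 66 (w = (6 + 0)*11 = 6*11 = 66)
w*(L*152) = 66*((46/95)*152) = 66*(368/5) = 24288/5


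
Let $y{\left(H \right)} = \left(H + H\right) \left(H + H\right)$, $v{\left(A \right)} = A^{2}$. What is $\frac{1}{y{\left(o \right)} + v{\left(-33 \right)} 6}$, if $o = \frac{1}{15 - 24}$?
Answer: $\frac{81}{529258} \approx 0.00015304$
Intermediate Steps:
$o = - \frac{1}{9}$ ($o = \frac{1}{-9} = - \frac{1}{9} \approx -0.11111$)
$y{\left(H \right)} = 4 H^{2}$ ($y{\left(H \right)} = 2 H 2 H = 4 H^{2}$)
$\frac{1}{y{\left(o \right)} + v{\left(-33 \right)} 6} = \frac{1}{4 \left(- \frac{1}{9}\right)^{2} + \left(-33\right)^{2} \cdot 6} = \frac{1}{4 \cdot \frac{1}{81} + 1089 \cdot 6} = \frac{1}{\frac{4}{81} + 6534} = \frac{1}{\frac{529258}{81}} = \frac{81}{529258}$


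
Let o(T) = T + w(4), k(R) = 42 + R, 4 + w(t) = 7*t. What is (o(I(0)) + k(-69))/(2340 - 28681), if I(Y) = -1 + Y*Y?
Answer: 4/26341 ≈ 0.00015185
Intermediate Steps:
w(t) = -4 + 7*t
I(Y) = -1 + Y²
o(T) = 24 + T (o(T) = T + (-4 + 7*4) = T + (-4 + 28) = T + 24 = 24 + T)
(o(I(0)) + k(-69))/(2340 - 28681) = ((24 + (-1 + 0²)) + (42 - 69))/(2340 - 28681) = ((24 + (-1 + 0)) - 27)/(-26341) = ((24 - 1) - 27)*(-1/26341) = (23 - 27)*(-1/26341) = -4*(-1/26341) = 4/26341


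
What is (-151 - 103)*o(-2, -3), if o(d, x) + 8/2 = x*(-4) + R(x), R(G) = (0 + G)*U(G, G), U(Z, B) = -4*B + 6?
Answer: 11684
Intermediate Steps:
U(Z, B) = 6 - 4*B
R(G) = G*(6 - 4*G) (R(G) = (0 + G)*(6 - 4*G) = G*(6 - 4*G))
o(d, x) = -4 - 4*x + 2*x*(3 - 2*x) (o(d, x) = -4 + (x*(-4) + 2*x*(3 - 2*x)) = -4 + (-4*x + 2*x*(3 - 2*x)) = -4 - 4*x + 2*x*(3 - 2*x))
(-151 - 103)*o(-2, -3) = (-151 - 103)*(-4 - 4*(-3)² + 2*(-3)) = -254*(-4 - 4*9 - 6) = -254*(-4 - 36 - 6) = -254*(-46) = 11684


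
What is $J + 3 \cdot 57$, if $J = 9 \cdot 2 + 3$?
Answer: $192$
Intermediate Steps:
$J = 21$ ($J = 18 + 3 = 21$)
$J + 3 \cdot 57 = 21 + 3 \cdot 57 = 21 + 171 = 192$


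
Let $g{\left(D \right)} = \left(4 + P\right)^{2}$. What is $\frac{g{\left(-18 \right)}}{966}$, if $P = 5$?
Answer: $\frac{27}{322} \approx 0.083851$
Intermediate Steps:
$g{\left(D \right)} = 81$ ($g{\left(D \right)} = \left(4 + 5\right)^{2} = 9^{2} = 81$)
$\frac{g{\left(-18 \right)}}{966} = \frac{81}{966} = 81 \cdot \frac{1}{966} = \frac{27}{322}$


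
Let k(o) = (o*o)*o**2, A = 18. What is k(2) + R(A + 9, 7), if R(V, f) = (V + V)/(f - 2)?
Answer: 134/5 ≈ 26.800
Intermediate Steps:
R(V, f) = 2*V/(-2 + f) (R(V, f) = (2*V)/(-2 + f) = 2*V/(-2 + f))
k(o) = o**4 (k(o) = o**2*o**2 = o**4)
k(2) + R(A + 9, 7) = 2**4 + 2*(18 + 9)/(-2 + 7) = 16 + 2*27/5 = 16 + 2*27*(1/5) = 16 + 54/5 = 134/5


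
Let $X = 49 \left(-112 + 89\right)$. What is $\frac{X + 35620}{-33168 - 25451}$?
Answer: $- \frac{34493}{58619} \approx -0.58843$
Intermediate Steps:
$X = -1127$ ($X = 49 \left(-23\right) = -1127$)
$\frac{X + 35620}{-33168 - 25451} = \frac{-1127 + 35620}{-33168 - 25451} = \frac{34493}{-58619} = 34493 \left(- \frac{1}{58619}\right) = - \frac{34493}{58619}$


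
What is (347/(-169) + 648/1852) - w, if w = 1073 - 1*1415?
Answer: 26627191/78247 ≈ 340.30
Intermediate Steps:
w = -342 (w = 1073 - 1415 = -342)
(347/(-169) + 648/1852) - w = (347/(-169) + 648/1852) - 1*(-342) = (347*(-1/169) + 648*(1/1852)) + 342 = (-347/169 + 162/463) + 342 = -133283/78247 + 342 = 26627191/78247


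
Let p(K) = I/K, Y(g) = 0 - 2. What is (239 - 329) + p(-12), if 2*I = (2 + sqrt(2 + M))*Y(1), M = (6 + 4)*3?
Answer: -539/6 + sqrt(2)/3 ≈ -89.362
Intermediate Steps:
M = 30 (M = 10*3 = 30)
Y(g) = -2
I = -2 - 4*sqrt(2) (I = ((2 + sqrt(2 + 30))*(-2))/2 = ((2 + sqrt(32))*(-2))/2 = ((2 + 4*sqrt(2))*(-2))/2 = (-4 - 8*sqrt(2))/2 = -2 - 4*sqrt(2) ≈ -7.6569)
p(K) = (-2 - 4*sqrt(2))/K
(239 - 329) + p(-12) = (239 - 329) + 2*(-1 - 2*sqrt(2))/(-12) = -90 + 2*(-1/12)*(-1 - 2*sqrt(2)) = -90 + (1/6 + sqrt(2)/3) = -539/6 + sqrt(2)/3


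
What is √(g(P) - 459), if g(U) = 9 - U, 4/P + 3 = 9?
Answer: 26*I*√6/3 ≈ 21.229*I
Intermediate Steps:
P = ⅔ (P = 4/(-3 + 9) = 4/6 = 4*(⅙) = ⅔ ≈ 0.66667)
√(g(P) - 459) = √((9 - 1*⅔) - 459) = √((9 - ⅔) - 459) = √(25/3 - 459) = √(-1352/3) = 26*I*√6/3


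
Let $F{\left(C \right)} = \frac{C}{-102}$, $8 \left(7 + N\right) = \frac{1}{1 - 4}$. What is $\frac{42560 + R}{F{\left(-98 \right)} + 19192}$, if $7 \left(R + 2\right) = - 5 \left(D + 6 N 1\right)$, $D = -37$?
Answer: $\frac{60853659}{27407548} \approx 2.2203$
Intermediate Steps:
$N = - \frac{169}{24}$ ($N = -7 + \frac{1}{8 \left(1 - 4\right)} = -7 + \frac{1}{8 \left(-3\right)} = -7 + \frac{1}{8} \left(- \frac{1}{3}\right) = -7 - \frac{1}{24} = - \frac{169}{24} \approx -7.0417$)
$F{\left(C \right)} = - \frac{C}{102}$ ($F{\left(C \right)} = C \left(- \frac{1}{102}\right) = - \frac{C}{102}$)
$R = \frac{1529}{28}$ ($R = -2 + \frac{\left(-5\right) \left(-37 + 6 \left(- \frac{169}{24}\right) 1\right)}{7} = -2 + \frac{\left(-5\right) \left(-37 - \frac{169}{4}\right)}{7} = -2 + \frac{\left(-5\right) \left(- \frac{317}{4}\right)}{7} = -2 + \frac{1}{7} \cdot \frac{1585}{4} = -2 + \frac{1585}{28} = \frac{1529}{28} \approx 54.607$)
$\frac{42560 + R}{F{\left(-98 \right)} + 19192} = \frac{42560 + \frac{1529}{28}}{\left(- \frac{1}{102}\right) \left(-98\right) + 19192} = \frac{1193209}{28 \left(\frac{49}{51} + 19192\right)} = \frac{1193209}{28 \cdot \frac{978841}{51}} = \frac{1193209}{28} \cdot \frac{51}{978841} = \frac{60853659}{27407548}$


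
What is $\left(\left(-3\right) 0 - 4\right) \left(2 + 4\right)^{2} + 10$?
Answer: $-134$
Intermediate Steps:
$\left(\left(-3\right) 0 - 4\right) \left(2 + 4\right)^{2} + 10 = \left(0 - 4\right) 6^{2} + 10 = \left(-4\right) 36 + 10 = -144 + 10 = -134$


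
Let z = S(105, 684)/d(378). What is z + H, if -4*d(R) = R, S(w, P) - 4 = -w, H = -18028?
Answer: -3407090/189 ≈ -18027.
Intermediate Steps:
S(w, P) = 4 - w
d(R) = -R/4
z = 202/189 (z = (4 - 1*105)/((-¼*378)) = (4 - 105)/(-189/2) = -101*(-2/189) = 202/189 ≈ 1.0688)
z + H = 202/189 - 18028 = -3407090/189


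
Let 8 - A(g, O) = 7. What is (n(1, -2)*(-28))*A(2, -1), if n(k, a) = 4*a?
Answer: 224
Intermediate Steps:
A(g, O) = 1 (A(g, O) = 8 - 1*7 = 8 - 7 = 1)
(n(1, -2)*(-28))*A(2, -1) = ((4*(-2))*(-28))*1 = -8*(-28)*1 = 224*1 = 224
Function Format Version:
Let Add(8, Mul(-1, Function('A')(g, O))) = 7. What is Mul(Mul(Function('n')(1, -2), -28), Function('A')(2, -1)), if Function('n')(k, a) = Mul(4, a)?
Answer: 224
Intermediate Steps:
Function('A')(g, O) = 1 (Function('A')(g, O) = Add(8, Mul(-1, 7)) = Add(8, -7) = 1)
Mul(Mul(Function('n')(1, -2), -28), Function('A')(2, -1)) = Mul(Mul(Mul(4, -2), -28), 1) = Mul(Mul(-8, -28), 1) = Mul(224, 1) = 224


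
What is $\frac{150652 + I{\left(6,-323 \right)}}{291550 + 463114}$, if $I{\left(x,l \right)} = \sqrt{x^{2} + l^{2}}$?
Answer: $\frac{37663}{188666} + \frac{\sqrt{104365}}{754664} \approx 0.20006$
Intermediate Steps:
$I{\left(x,l \right)} = \sqrt{l^{2} + x^{2}}$
$\frac{150652 + I{\left(6,-323 \right)}}{291550 + 463114} = \frac{150652 + \sqrt{\left(-323\right)^{2} + 6^{2}}}{291550 + 463114} = \frac{150652 + \sqrt{104329 + 36}}{754664} = \left(150652 + \sqrt{104365}\right) \frac{1}{754664} = \frac{37663}{188666} + \frac{\sqrt{104365}}{754664}$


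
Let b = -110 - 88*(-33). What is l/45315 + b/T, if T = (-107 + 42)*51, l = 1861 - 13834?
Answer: -3695569/3338205 ≈ -1.1071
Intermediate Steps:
l = -11973
b = 2794 (b = -110 + 2904 = 2794)
T = -3315 (T = -65*51 = -3315)
l/45315 + b/T = -11973/45315 + 2794/(-3315) = -11973*1/45315 + 2794*(-1/3315) = -3991/15105 - 2794/3315 = -3695569/3338205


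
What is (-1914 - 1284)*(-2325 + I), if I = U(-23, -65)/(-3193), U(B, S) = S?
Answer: 23740864680/3193 ≈ 7.4353e+6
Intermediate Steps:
I = 65/3193 (I = -65/(-3193) = -65*(-1/3193) = 65/3193 ≈ 0.020357)
(-1914 - 1284)*(-2325 + I) = (-1914 - 1284)*(-2325 + 65/3193) = -3198*(-7423660/3193) = 23740864680/3193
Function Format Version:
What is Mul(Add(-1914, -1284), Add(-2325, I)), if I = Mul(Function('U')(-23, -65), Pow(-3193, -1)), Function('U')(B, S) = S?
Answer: Rational(23740864680, 3193) ≈ 7.4353e+6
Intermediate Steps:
I = Rational(65, 3193) (I = Mul(-65, Pow(-3193, -1)) = Mul(-65, Rational(-1, 3193)) = Rational(65, 3193) ≈ 0.020357)
Mul(Add(-1914, -1284), Add(-2325, I)) = Mul(Add(-1914, -1284), Add(-2325, Rational(65, 3193))) = Mul(-3198, Rational(-7423660, 3193)) = Rational(23740864680, 3193)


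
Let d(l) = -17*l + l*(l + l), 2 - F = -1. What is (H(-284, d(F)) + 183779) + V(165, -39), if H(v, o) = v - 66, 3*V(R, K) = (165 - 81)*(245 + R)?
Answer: 194909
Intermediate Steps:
F = 3 (F = 2 - 1*(-1) = 2 + 1 = 3)
V(R, K) = 6860 + 28*R (V(R, K) = ((165 - 81)*(245 + R))/3 = (84*(245 + R))/3 = (20580 + 84*R)/3 = 6860 + 28*R)
d(l) = -17*l + 2*l² (d(l) = -17*l + l*(2*l) = -17*l + 2*l²)
H(v, o) = -66 + v
(H(-284, d(F)) + 183779) + V(165, -39) = ((-66 - 284) + 183779) + (6860 + 28*165) = (-350 + 183779) + (6860 + 4620) = 183429 + 11480 = 194909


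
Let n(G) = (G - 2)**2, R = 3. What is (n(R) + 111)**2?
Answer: 12544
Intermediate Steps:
n(G) = (-2 + G)**2
(n(R) + 111)**2 = ((-2 + 3)**2 + 111)**2 = (1**2 + 111)**2 = (1 + 111)**2 = 112**2 = 12544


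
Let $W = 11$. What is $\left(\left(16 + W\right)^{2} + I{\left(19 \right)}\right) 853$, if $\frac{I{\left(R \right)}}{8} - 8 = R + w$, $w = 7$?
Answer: $853853$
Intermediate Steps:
$I{\left(R \right)} = 120 + 8 R$ ($I{\left(R \right)} = 64 + 8 \left(R + 7\right) = 64 + 8 \left(7 + R\right) = 64 + \left(56 + 8 R\right) = 120 + 8 R$)
$\left(\left(16 + W\right)^{2} + I{\left(19 \right)}\right) 853 = \left(\left(16 + 11\right)^{2} + \left(120 + 8 \cdot 19\right)\right) 853 = \left(27^{2} + \left(120 + 152\right)\right) 853 = \left(729 + 272\right) 853 = 1001 \cdot 853 = 853853$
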